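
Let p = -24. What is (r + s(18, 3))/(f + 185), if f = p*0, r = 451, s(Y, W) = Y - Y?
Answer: 451/185 ≈ 2.4378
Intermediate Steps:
s(Y, W) = 0
f = 0 (f = -24*0 = 0)
(r + s(18, 3))/(f + 185) = (451 + 0)/(0 + 185) = 451/185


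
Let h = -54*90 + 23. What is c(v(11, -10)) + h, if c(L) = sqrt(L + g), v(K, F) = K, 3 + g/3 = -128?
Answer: -4837 + I*sqrt(382) ≈ -4837.0 + 19.545*I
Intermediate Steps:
h = -4837 (h = -4860 + 23 = -4837)
g = -393 (g = -9 + 3*(-128) = -9 - 384 = -393)
c(L) = sqrt(-393 + L) (c(L) = sqrt(L - 393) = sqrt(-393 + L))
c(v(11, -10)) + h = sqrt(-393 + 11) - 4837 = sqrt(-382) - 4837 = I*sqrt(382) - 4837 = -4837 + I*sqrt(382)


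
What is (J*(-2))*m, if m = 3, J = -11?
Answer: 66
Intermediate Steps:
(J*(-2))*m = -11*(-2)*3 = 22*3 = 66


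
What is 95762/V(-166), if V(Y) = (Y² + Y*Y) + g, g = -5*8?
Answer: 47881/27536 ≈ 1.7389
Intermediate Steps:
g = -40
V(Y) = -40 + 2*Y² (V(Y) = (Y² + Y*Y) - 40 = (Y² + Y²) - 40 = 2*Y² - 40 = -40 + 2*Y²)
95762/V(-166) = 95762/(-40 + 2*(-166)²) = 95762/(-40 + 2*27556) = 95762/(-40 + 55112) = 95762/55072 = 95762*(1/55072) = 47881/27536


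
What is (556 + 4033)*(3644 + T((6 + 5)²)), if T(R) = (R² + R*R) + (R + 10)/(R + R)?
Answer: 36566175347/242 ≈ 1.5110e+8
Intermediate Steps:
T(R) = 2*R² + (10 + R)/(2*R) (T(R) = (R² + R²) + (10 + R)/((2*R)) = 2*R² + (10 + R)*(1/(2*R)) = 2*R² + (10 + R)/(2*R))
(556 + 4033)*(3644 + T((6 + 5)²)) = (556 + 4033)*(3644 + (10 + (6 + 5)² + 4*((6 + 5)²)³)/(2*((6 + 5)²))) = 4589*(3644 + (10 + 11² + 4*(11²)³)/(2*(11²))) = 4589*(3644 + (½)*(10 + 121 + 4*121³)/121) = 4589*(3644 + (½)*(1/121)*(10 + 121 + 4*1771561)) = 4589*(3644 + (½)*(1/121)*(10 + 121 + 7086244)) = 4589*(3644 + (½)*(1/121)*7086375) = 4589*(3644 + 7086375/242) = 4589*(7968223/242) = 36566175347/242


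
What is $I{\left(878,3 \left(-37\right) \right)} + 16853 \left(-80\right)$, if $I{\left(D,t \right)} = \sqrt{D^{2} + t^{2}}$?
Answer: $-1348240 + \sqrt{783205} \approx -1.3474 \cdot 10^{6}$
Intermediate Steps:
$I{\left(878,3 \left(-37\right) \right)} + 16853 \left(-80\right) = \sqrt{878^{2} + \left(3 \left(-37\right)\right)^{2}} + 16853 \left(-80\right) = \sqrt{770884 + \left(-111\right)^{2}} - 1348240 = \sqrt{770884 + 12321} - 1348240 = \sqrt{783205} - 1348240 = -1348240 + \sqrt{783205}$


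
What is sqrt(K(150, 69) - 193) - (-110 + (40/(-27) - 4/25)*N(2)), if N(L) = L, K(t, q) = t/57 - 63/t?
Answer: 76466/675 + I*sqrt(6887462)/190 ≈ 113.28 + 13.813*I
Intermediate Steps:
K(t, q) = -63/t + t/57 (K(t, q) = t*(1/57) - 63/t = t/57 - 63/t = -63/t + t/57)
sqrt(K(150, 69) - 193) - (-110 + (40/(-27) - 4/25)*N(2)) = sqrt((-63/150 + (1/57)*150) - 193) - (-110 + (40/(-27) - 4/25)*2) = sqrt((-63*1/150 + 50/19) - 193) - (-110 + (40*(-1/27) - 4*1/25)*2) = sqrt((-21/50 + 50/19) - 193) - (-110 + (-40/27 - 4/25)*2) = sqrt(2101/950 - 193) - (-110 - 1108/675*2) = sqrt(-181249/950) - (-110 - 2216/675) = I*sqrt(6887462)/190 - 1*(-76466/675) = I*sqrt(6887462)/190 + 76466/675 = 76466/675 + I*sqrt(6887462)/190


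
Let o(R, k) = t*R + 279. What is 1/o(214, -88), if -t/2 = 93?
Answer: -1/39525 ≈ -2.5300e-5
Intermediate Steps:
t = -186 (t = -2*93 = -186)
o(R, k) = 279 - 186*R (o(R, k) = -186*R + 279 = 279 - 186*R)
1/o(214, -88) = 1/(279 - 186*214) = 1/(279 - 39804) = 1/(-39525) = -1/39525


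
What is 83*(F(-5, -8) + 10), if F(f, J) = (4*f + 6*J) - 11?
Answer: -5727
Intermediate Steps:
F(f, J) = -11 + 4*f + 6*J
83*(F(-5, -8) + 10) = 83*((-11 + 4*(-5) + 6*(-8)) + 10) = 83*((-11 - 20 - 48) + 10) = 83*(-79 + 10) = 83*(-69) = -5727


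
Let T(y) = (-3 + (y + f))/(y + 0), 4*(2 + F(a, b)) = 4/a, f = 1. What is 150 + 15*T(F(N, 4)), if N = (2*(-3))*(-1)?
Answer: 1995/11 ≈ 181.36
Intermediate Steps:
N = 6 (N = -6*(-1) = 6)
F(a, b) = -2 + 1/a (F(a, b) = -2 + (4/a)/4 = -2 + 1/a)
T(y) = (-2 + y)/y (T(y) = (-3 + (y + 1))/(y + 0) = (-3 + (1 + y))/y = (-2 + y)/y)
150 + 15*T(F(N, 4)) = 150 + 15*((-2 + (-2 + 1/6))/(-2 + 1/6)) = 150 + 15*((-2 + (-2 + ⅙))/(-2 + ⅙)) = 150 + 15*((-2 - 11/6)/(-11/6)) = 150 + 15*(-6/11*(-23/6)) = 150 + 15*(23/11) = 150 + 345/11 = 1995/11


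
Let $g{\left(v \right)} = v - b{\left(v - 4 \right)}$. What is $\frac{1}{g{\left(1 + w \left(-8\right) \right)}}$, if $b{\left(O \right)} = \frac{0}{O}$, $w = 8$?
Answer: $- \frac{1}{63} \approx -0.015873$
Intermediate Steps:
$b{\left(O \right)} = 0$
$g{\left(v \right)} = v$ ($g{\left(v \right)} = v - 0 = v + 0 = v$)
$\frac{1}{g{\left(1 + w \left(-8\right) \right)}} = \frac{1}{1 + 8 \left(-8\right)} = \frac{1}{1 - 64} = \frac{1}{-63} = - \frac{1}{63}$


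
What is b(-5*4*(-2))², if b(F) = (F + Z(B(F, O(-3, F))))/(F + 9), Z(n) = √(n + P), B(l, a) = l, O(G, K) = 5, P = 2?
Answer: (40 + √42)²/2401 ≈ 0.89982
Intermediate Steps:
Z(n) = √(2 + n) (Z(n) = √(n + 2) = √(2 + n))
b(F) = (F + √(2 + F))/(9 + F) (b(F) = (F + √(2 + F))/(F + 9) = (F + √(2 + F))/(9 + F))
b(-5*4*(-2))² = ((-5*4*(-2) + √(2 - 5*4*(-2)))/(9 - 5*4*(-2)))² = ((-20*(-2) + √(2 - 20*(-2)))/(9 - 20*(-2)))² = ((40 + √(2 + 40))/(9 + 40))² = ((40 + √42)/49)² = (40/49 + √42/49)²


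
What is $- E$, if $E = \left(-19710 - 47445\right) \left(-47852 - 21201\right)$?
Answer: $-4637254215$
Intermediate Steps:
$E = 4637254215$ ($E = \left(-67155\right) \left(-69053\right) = 4637254215$)
$- E = \left(-1\right) 4637254215 = -4637254215$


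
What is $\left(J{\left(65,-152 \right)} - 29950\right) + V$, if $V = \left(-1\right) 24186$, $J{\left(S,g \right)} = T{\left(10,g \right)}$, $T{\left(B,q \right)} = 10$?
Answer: $-54126$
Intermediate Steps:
$J{\left(S,g \right)} = 10$
$V = -24186$
$\left(J{\left(65,-152 \right)} - 29950\right) + V = \left(10 - 29950\right) - 24186 = -29940 - 24186 = -54126$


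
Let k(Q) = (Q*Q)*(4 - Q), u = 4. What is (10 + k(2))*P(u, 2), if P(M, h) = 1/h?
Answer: 9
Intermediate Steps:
k(Q) = Q**2*(4 - Q)
(10 + k(2))*P(u, 2) = (10 + 2**2*(4 - 1*2))/2 = (10 + 4*(4 - 2))*(1/2) = (10 + 4*2)*(1/2) = (10 + 8)*(1/2) = 18*(1/2) = 9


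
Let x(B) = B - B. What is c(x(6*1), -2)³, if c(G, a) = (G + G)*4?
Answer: 0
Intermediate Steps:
x(B) = 0
c(G, a) = 8*G (c(G, a) = (2*G)*4 = 8*G)
c(x(6*1), -2)³ = (8*0)³ = 0³ = 0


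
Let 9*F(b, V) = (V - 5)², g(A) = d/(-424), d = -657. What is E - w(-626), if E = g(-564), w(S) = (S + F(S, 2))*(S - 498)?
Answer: -297859343/424 ≈ -7.0250e+5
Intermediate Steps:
g(A) = 657/424 (g(A) = -657/(-424) = -657*(-1/424) = 657/424)
F(b, V) = (-5 + V)²/9 (F(b, V) = (V - 5)²/9 = (-5 + V)²/9)
w(S) = (1 + S)*(-498 + S) (w(S) = (S + (-5 + 2)²/9)*(S - 498) = (S + (⅑)*(-3)²)*(-498 + S) = (S + (⅑)*9)*(-498 + S) = (S + 1)*(-498 + S) = (1 + S)*(-498 + S))
E = 657/424 ≈ 1.5495
E - w(-626) = 657/424 - (-498 + (-626)² - 497*(-626)) = 657/424 - (-498 + 391876 + 311122) = 657/424 - 1*702500 = 657/424 - 702500 = -297859343/424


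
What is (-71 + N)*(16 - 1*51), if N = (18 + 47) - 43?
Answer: 1715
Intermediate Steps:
N = 22 (N = 65 - 43 = 22)
(-71 + N)*(16 - 1*51) = (-71 + 22)*(16 - 1*51) = -49*(16 - 51) = -49*(-35) = 1715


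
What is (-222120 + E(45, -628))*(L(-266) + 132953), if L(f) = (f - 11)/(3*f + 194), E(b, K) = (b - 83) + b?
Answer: -17836537697457/604 ≈ -2.9531e+10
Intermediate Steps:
E(b, K) = -83 + 2*b (E(b, K) = (-83 + b) + b = -83 + 2*b)
L(f) = (-11 + f)/(194 + 3*f)
(-222120 + E(45, -628))*(L(-266) + 132953) = (-222120 + (-83 + 2*45))*((-11 - 266)/(194 + 3*(-266)) + 132953) = (-222120 + (-83 + 90))*(-277/(194 - 798) + 132953) = (-222120 + 7)*(-277/(-604) + 132953) = -222113*(-1/604*(-277) + 132953) = -222113*(277/604 + 132953) = -222113*80303889/604 = -17836537697457/604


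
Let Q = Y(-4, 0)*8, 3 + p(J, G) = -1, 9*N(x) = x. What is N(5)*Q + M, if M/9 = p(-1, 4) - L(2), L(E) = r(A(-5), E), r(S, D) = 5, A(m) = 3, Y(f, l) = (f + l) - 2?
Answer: -323/3 ≈ -107.67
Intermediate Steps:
N(x) = x/9
Y(f, l) = -2 + f + l
p(J, G) = -4 (p(J, G) = -3 - 1 = -4)
Q = -48 (Q = (-2 - 4 + 0)*8 = -6*8 = -48)
L(E) = 5
M = -81 (M = 9*(-4 - 1*5) = 9*(-4 - 5) = 9*(-9) = -81)
N(5)*Q + M = ((⅑)*5)*(-48) - 81 = (5/9)*(-48) - 81 = -80/3 - 81 = -323/3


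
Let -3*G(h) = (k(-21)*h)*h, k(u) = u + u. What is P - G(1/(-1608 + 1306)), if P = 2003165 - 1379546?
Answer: 28438273631/45602 ≈ 6.2362e+5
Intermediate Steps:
k(u) = 2*u
G(h) = 14*h² (G(h) = -(2*(-21))*h*h/3 = -(-42*h)*h/3 = -(-14)*h² = 14*h²)
P = 623619
P - G(1/(-1608 + 1306)) = 623619 - 14*(1/(-1608 + 1306))² = 623619 - 14*(1/(-302))² = 623619 - 14*(-1/302)² = 623619 - 14/91204 = 623619 - 1*7/45602 = 623619 - 7/45602 = 28438273631/45602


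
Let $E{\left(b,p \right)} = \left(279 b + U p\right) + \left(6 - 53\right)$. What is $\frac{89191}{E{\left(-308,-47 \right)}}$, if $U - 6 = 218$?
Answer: $- \frac{89191}{96507} \approx -0.92419$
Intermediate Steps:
$U = 224$ ($U = 6 + 218 = 224$)
$E{\left(b,p \right)} = -47 + 224 p + 279 b$ ($E{\left(b,p \right)} = \left(279 b + 224 p\right) + \left(6 - 53\right) = \left(224 p + 279 b\right) - 47 = -47 + 224 p + 279 b$)
$\frac{89191}{E{\left(-308,-47 \right)}} = \frac{89191}{-47 + 224 \left(-47\right) + 279 \left(-308\right)} = \frac{89191}{-47 - 10528 - 85932} = \frac{89191}{-96507} = 89191 \left(- \frac{1}{96507}\right) = - \frac{89191}{96507}$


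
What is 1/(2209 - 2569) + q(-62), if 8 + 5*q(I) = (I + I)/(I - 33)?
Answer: -45887/34200 ≈ -1.3417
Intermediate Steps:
q(I) = -8/5 + 2*I/(5*(-33 + I)) (q(I) = -8/5 + ((I + I)/(I - 33))/5 = -8/5 + ((2*I)/(-33 + I))/5 = -8/5 + (2*I/(-33 + I))/5 = -8/5 + 2*I/(5*(-33 + I)))
1/(2209 - 2569) + q(-62) = 1/(2209 - 2569) + 6*(44 - 1*(-62))/(5*(-33 - 62)) = 1/(-360) + (6/5)*(44 + 62)/(-95) = -1/360 + (6/5)*(-1/95)*106 = -1/360 - 636/475 = -45887/34200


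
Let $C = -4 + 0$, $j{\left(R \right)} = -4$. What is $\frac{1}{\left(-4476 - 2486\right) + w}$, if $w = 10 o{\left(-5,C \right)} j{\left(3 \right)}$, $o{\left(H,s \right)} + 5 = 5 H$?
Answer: $- \frac{1}{5762} \approx -0.00017355$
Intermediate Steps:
$C = -4$
$o{\left(H,s \right)} = -5 + 5 H$
$w = 1200$ ($w = 10 \left(-5 + 5 \left(-5\right)\right) \left(-4\right) = 10 \left(-5 - 25\right) \left(-4\right) = 10 \left(-30\right) \left(-4\right) = \left(-300\right) \left(-4\right) = 1200$)
$\frac{1}{\left(-4476 - 2486\right) + w} = \frac{1}{\left(-4476 - 2486\right) + 1200} = \frac{1}{-6962 + 1200} = \frac{1}{-5762} = - \frac{1}{5762}$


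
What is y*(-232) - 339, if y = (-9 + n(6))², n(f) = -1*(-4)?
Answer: -6139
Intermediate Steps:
n(f) = 4
y = 25 (y = (-9 + 4)² = (-5)² = 25)
y*(-232) - 339 = 25*(-232) - 339 = -5800 - 339 = -6139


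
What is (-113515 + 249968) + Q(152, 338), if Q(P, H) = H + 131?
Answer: 136922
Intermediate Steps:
Q(P, H) = 131 + H
(-113515 + 249968) + Q(152, 338) = (-113515 + 249968) + (131 + 338) = 136453 + 469 = 136922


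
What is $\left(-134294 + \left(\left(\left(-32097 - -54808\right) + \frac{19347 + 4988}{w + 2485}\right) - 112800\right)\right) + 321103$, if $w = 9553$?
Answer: $\frac{1164339695}{12038} \approx 96722.0$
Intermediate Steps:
$\left(-134294 + \left(\left(\left(-32097 - -54808\right) + \frac{19347 + 4988}{w + 2485}\right) - 112800\right)\right) + 321103 = \left(-134294 - \left(90089 - \frac{19347 + 4988}{9553 + 2485}\right)\right) + 321103 = \left(-134294 - \left(90089 - \frac{24335}{12038}\right)\right) + 321103 = \left(-134294 + \left(\left(22711 + 24335 \cdot \frac{1}{12038}\right) - 112800\right)\right) + 321103 = \left(-134294 + \left(\left(22711 + \frac{24335}{12038}\right) - 112800\right)\right) + 321103 = \left(-134294 + \left(\frac{273419353}{12038} - 112800\right)\right) + 321103 = \left(-134294 - \frac{1084467047}{12038}\right) + 321103 = - \frac{2701098219}{12038} + 321103 = \frac{1164339695}{12038}$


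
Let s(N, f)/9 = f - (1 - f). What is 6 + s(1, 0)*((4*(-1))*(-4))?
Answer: -138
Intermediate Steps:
s(N, f) = -9 + 18*f (s(N, f) = 9*(f - (1 - f)) = 9*(f + (-1 + f)) = 9*(-1 + 2*f) = -9 + 18*f)
6 + s(1, 0)*((4*(-1))*(-4)) = 6 + (-9 + 18*0)*((4*(-1))*(-4)) = 6 + (-9 + 0)*(-4*(-4)) = 6 - 9*16 = 6 - 144 = -138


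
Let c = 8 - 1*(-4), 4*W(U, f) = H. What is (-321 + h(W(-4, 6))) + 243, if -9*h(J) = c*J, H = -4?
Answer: -230/3 ≈ -76.667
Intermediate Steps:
W(U, f) = -1 (W(U, f) = (¼)*(-4) = -1)
c = 12 (c = 8 + 4 = 12)
h(J) = -4*J/3
(-321 + h(W(-4, 6))) + 243 = (-321 - 4/3*(-1)) + 243 = (-321 + 4/3) + 243 = -959/3 + 243 = -230/3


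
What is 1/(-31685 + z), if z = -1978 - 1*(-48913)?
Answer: 1/15250 ≈ 6.5574e-5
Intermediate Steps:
z = 46935 (z = -1978 + 48913 = 46935)
1/(-31685 + z) = 1/(-31685 + 46935) = 1/15250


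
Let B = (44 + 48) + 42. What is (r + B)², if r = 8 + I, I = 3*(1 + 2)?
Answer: 22801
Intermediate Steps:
I = 9 (I = 3*3 = 9)
B = 134 (B = 92 + 42 = 134)
r = 17 (r = 8 + 9 = 17)
(r + B)² = (17 + 134)² = 151² = 22801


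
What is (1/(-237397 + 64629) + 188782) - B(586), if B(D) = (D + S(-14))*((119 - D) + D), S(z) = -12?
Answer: 20814397567/172768 ≈ 1.2048e+5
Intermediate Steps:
B(D) = -1428 + 119*D (B(D) = (D - 12)*((119 - D) + D) = (-12 + D)*119 = -1428 + 119*D)
(1/(-237397 + 64629) + 188782) - B(586) = (1/(-237397 + 64629) + 188782) - (-1428 + 119*586) = (1/(-172768) + 188782) - (-1428 + 69734) = (-1/172768 + 188782) - 1*68306 = 32615488575/172768 - 68306 = 20814397567/172768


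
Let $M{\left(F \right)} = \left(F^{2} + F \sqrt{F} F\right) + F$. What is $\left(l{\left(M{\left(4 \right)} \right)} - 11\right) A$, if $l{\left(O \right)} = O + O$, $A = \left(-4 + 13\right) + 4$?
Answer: $1209$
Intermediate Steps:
$A = 13$ ($A = 9 + 4 = 13$)
$M{\left(F \right)} = F + F^{2} + F^{\frac{5}{2}}$ ($M{\left(F \right)} = \left(F^{2} + F^{\frac{3}{2}} F\right) + F = \left(F^{2} + F^{\frac{5}{2}}\right) + F = F + F^{2} + F^{\frac{5}{2}}$)
$l{\left(O \right)} = 2 O$
$\left(l{\left(M{\left(4 \right)} \right)} - 11\right) A = \left(2 \left(4 + 4^{2} + 4^{\frac{5}{2}}\right) - 11\right) 13 = \left(2 \left(4 + 16 + 32\right) - 11\right) 13 = \left(2 \cdot 52 - 11\right) 13 = \left(104 - 11\right) 13 = 93 \cdot 13 = 1209$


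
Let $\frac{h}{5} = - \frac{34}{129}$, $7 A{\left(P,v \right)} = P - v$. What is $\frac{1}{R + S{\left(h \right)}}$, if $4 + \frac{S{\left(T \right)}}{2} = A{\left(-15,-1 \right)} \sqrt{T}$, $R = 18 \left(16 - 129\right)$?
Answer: $- \frac{131709}{268951138} + \frac{i \sqrt{21930}}{134475569} \approx -0.00048971 + 1.1012 \cdot 10^{-6} i$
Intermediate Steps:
$A{\left(P,v \right)} = - \frac{v}{7} + \frac{P}{7}$ ($A{\left(P,v \right)} = \frac{P - v}{7} = - \frac{v}{7} + \frac{P}{7}$)
$R = -2034$ ($R = 18 \left(-113\right) = -2034$)
$h = - \frac{170}{129}$ ($h = 5 \left(- \frac{34}{129}\right) = - \frac{170}{129} \approx -1.3178$)
$S{\left(T \right)} = -8 - 4 \sqrt{T}$ ($S{\left(T \right)} = -8 + 2 \left(\left(- \frac{1}{7}\right) \left(-1\right) + \frac{1}{7} \left(-15\right)\right) \sqrt{T} = -8 + 2 \left(\frac{1}{7} - \frac{15}{7}\right) \sqrt{T} = -8 + 2 \left(- 2 \sqrt{T}\right) = -8 - 4 \sqrt{T}$)
$\frac{1}{R + S{\left(h \right)}} = \frac{1}{-2034 - \left(8 + 4 \sqrt{- \frac{170}{129}}\right)} = \frac{1}{-2034 - \left(8 + 4 \frac{i \sqrt{21930}}{129}\right)} = \frac{1}{-2034 - \left(8 + \frac{4 i \sqrt{21930}}{129}\right)} = \frac{1}{-2042 - \frac{4 i \sqrt{21930}}{129}}$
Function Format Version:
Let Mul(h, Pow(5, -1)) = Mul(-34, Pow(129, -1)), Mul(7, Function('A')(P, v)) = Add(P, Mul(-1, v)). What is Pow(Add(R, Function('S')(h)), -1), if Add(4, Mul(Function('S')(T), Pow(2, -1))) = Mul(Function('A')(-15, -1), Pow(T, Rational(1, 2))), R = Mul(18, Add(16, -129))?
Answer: Add(Rational(-131709, 268951138), Mul(Rational(1, 134475569), I, Pow(21930, Rational(1, 2)))) ≈ Add(-0.00048971, Mul(1.1012e-6, I))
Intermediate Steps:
Function('A')(P, v) = Add(Mul(Rational(-1, 7), v), Mul(Rational(1, 7), P)) (Function('A')(P, v) = Mul(Rational(1, 7), Add(P, Mul(-1, v))) = Add(Mul(Rational(-1, 7), v), Mul(Rational(1, 7), P)))
R = -2034 (R = Mul(18, -113) = -2034)
h = Rational(-170, 129) (h = Mul(5, Mul(-34, Pow(129, -1))) = Mul(5, Mul(-34, Rational(1, 129))) = Mul(5, Rational(-34, 129)) = Rational(-170, 129) ≈ -1.3178)
Function('S')(T) = Add(-8, Mul(-4, Pow(T, Rational(1, 2)))) (Function('S')(T) = Add(-8, Mul(2, Mul(Add(Mul(Rational(-1, 7), -1), Mul(Rational(1, 7), -15)), Pow(T, Rational(1, 2))))) = Add(-8, Mul(2, Mul(Add(Rational(1, 7), Rational(-15, 7)), Pow(T, Rational(1, 2))))) = Add(-8, Mul(2, Mul(-2, Pow(T, Rational(1, 2))))) = Add(-8, Mul(-4, Pow(T, Rational(1, 2)))))
Pow(Add(R, Function('S')(h)), -1) = Pow(Add(-2034, Add(-8, Mul(-4, Pow(Rational(-170, 129), Rational(1, 2))))), -1) = Pow(Add(-2034, Add(-8, Mul(-4, Mul(Rational(1, 129), I, Pow(21930, Rational(1, 2)))))), -1) = Pow(Add(-2034, Add(-8, Mul(Rational(-4, 129), I, Pow(21930, Rational(1, 2))))), -1) = Pow(Add(-2042, Mul(Rational(-4, 129), I, Pow(21930, Rational(1, 2)))), -1)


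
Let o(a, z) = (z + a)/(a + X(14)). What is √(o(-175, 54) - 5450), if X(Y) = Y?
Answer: 3*I*√15694441/161 ≈ 73.819*I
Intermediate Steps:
o(a, z) = (a + z)/(14 + a) (o(a, z) = (z + a)/(a + 14) = (a + z)/(14 + a))
√(o(-175, 54) - 5450) = √((-175 + 54)/(14 - 175) - 5450) = √(-121/(-161) - 5450) = √(-1/161*(-121) - 5450) = √(121/161 - 5450) = √(-877329/161) = 3*I*√15694441/161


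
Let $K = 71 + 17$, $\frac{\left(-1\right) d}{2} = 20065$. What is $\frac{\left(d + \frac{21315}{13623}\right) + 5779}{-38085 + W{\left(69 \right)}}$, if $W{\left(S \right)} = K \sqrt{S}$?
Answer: $\frac{1980176078270}{2194715082983} + \frac{13726309168 \sqrt{69}}{6584145248949} \approx 0.91957$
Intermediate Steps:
$d = -40130$ ($d = \left(-2\right) 20065 = -40130$)
$K = 88$
$W{\left(S \right)} = 88 \sqrt{S}$
$\frac{\left(d + \frac{21315}{13623}\right) + 5779}{-38085 + W{\left(69 \right)}} = \frac{\left(-40130 + \frac{21315}{13623}\right) + 5779}{-38085 + 88 \sqrt{69}} = \frac{\left(-40130 + 21315 \cdot \frac{1}{13623}\right) + 5779}{-38085 + 88 \sqrt{69}} = \frac{\left(-40130 + \frac{7105}{4541}\right) + 5779}{-38085 + 88 \sqrt{69}} = \frac{- \frac{182223225}{4541} + 5779}{-38085 + 88 \sqrt{69}} = - \frac{155980786}{4541 \left(-38085 + 88 \sqrt{69}\right)}$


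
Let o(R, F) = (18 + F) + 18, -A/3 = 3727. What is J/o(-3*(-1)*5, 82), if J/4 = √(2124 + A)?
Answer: 2*I*√9057/59 ≈ 3.226*I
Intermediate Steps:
A = -11181 (A = -3*3727 = -11181)
o(R, F) = 36 + F
J = 4*I*√9057 (J = 4*√(2124 - 11181) = 4*√(-9057) = 4*(I*√9057) = 4*I*√9057 ≈ 380.67*I)
J/o(-3*(-1)*5, 82) = (4*I*√9057)/(36 + 82) = (4*I*√9057)/118 = (4*I*√9057)*(1/118) = 2*I*√9057/59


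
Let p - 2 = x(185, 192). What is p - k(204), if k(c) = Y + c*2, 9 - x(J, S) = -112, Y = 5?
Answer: -290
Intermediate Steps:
x(J, S) = 121 (x(J, S) = 9 - 1*(-112) = 9 + 112 = 121)
p = 123 (p = 2 + 121 = 123)
k(c) = 5 + 2*c (k(c) = 5 + c*2 = 5 + 2*c)
p - k(204) = 123 - (5 + 2*204) = 123 - (5 + 408) = 123 - 1*413 = 123 - 413 = -290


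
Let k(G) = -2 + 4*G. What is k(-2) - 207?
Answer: -217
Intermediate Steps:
k(-2) - 207 = (-2 + 4*(-2)) - 207 = (-2 - 8) - 207 = -10 - 207 = -217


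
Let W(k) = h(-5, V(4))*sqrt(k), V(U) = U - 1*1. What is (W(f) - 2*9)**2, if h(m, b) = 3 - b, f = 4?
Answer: 324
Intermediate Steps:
V(U) = -1 + U (V(U) = U - 1 = -1 + U)
W(k) = 0 (W(k) = (3 - (-1 + 4))*sqrt(k) = (3 - 1*3)*sqrt(k) = (3 - 3)*sqrt(k) = 0*sqrt(k) = 0)
(W(f) - 2*9)**2 = (0 - 2*9)**2 = (0 - 18)**2 = (-18)**2 = 324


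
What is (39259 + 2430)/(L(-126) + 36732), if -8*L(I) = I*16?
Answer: 41689/36984 ≈ 1.1272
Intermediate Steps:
L(I) = -2*I (L(I) = -I*16/8 = -2*I)
(39259 + 2430)/(L(-126) + 36732) = (39259 + 2430)/(-2*(-126) + 36732) = 41689/(252 + 36732) = 41689/36984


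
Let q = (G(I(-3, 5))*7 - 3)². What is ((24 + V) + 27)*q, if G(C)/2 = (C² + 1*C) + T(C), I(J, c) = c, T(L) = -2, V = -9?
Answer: 6355482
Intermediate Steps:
G(C) = -4 + 2*C + 2*C² (G(C) = 2*((C² + 1*C) - 2) = 2*((C² + C) - 2) = 2*((C + C²) - 2) = 2*(-2 + C + C²) = -4 + 2*C + 2*C²)
q = 151321 (q = ((-4 + 2*5 + 2*5²)*7 - 3)² = ((-4 + 10 + 2*25)*7 - 3)² = ((-4 + 10 + 50)*7 - 3)² = (56*7 - 3)² = (392 - 3)² = 389² = 151321)
((24 + V) + 27)*q = ((24 - 9) + 27)*151321 = (15 + 27)*151321 = 42*151321 = 6355482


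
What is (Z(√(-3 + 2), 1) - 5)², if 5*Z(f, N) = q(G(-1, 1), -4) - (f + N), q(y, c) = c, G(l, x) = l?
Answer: (30 + I)²/25 ≈ 35.96 + 2.4*I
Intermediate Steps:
Z(f, N) = -⅘ - N/5 - f/5 (Z(f, N) = (-4 - (f + N))/5 = (-4 - (N + f))/5 = (-4 + (-N - f))/5 = (-4 - N - f)/5 = -⅘ - N/5 - f/5)
(Z(√(-3 + 2), 1) - 5)² = ((-⅘ - ⅕*1 - √(-3 + 2)/5) - 5)² = ((-⅘ - ⅕ - I/5) - 5)² = ((-1 - I/5) - 5)² = (-6 - I/5)²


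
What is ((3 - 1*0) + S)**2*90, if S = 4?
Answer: 4410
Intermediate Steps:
((3 - 1*0) + S)**2*90 = ((3 - 1*0) + 4)**2*90 = ((3 + 0) + 4)**2*90 = (3 + 4)**2*90 = 7**2*90 = 49*90 = 4410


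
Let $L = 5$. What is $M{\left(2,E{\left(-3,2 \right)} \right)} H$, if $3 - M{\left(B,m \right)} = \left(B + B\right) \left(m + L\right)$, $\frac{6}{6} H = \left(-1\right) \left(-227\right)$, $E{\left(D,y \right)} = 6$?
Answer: $-9307$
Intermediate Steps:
$H = 227$ ($H = \left(-1\right) \left(-227\right) = 227$)
$M{\left(B,m \right)} = 3 - 2 B \left(5 + m\right)$ ($M{\left(B,m \right)} = 3 - \left(B + B\right) \left(m + 5\right) = 3 - 2 B \left(5 + m\right)$)
$M{\left(2,E{\left(-3,2 \right)} \right)} H = \left(3 - 20 - 4 \cdot 6\right) 227 = \left(3 - 20 - 24\right) 227 = \left(-41\right) 227 = -9307$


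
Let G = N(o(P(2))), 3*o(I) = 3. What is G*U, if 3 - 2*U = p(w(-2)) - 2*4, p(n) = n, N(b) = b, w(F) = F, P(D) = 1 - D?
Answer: 13/2 ≈ 6.5000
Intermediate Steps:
o(I) = 1 (o(I) = (⅓)*3 = 1)
G = 1
U = 13/2 (U = 3/2 - (-2 - 2*4)/2 = 3/2 - (-2 - 8)/2 = 3/2 - ½*(-10) = 3/2 + 5 = 13/2 ≈ 6.5000)
G*U = 1*(13/2) = 13/2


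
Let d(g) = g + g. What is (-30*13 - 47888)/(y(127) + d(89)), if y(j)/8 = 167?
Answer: -24139/757 ≈ -31.888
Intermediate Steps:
y(j) = 1336 (y(j) = 8*167 = 1336)
d(g) = 2*g
(-30*13 - 47888)/(y(127) + d(89)) = (-30*13 - 47888)/(1336 + 2*89) = (-390 - 47888)/(1336 + 178) = -48278/1514 = -48278*1/1514 = -24139/757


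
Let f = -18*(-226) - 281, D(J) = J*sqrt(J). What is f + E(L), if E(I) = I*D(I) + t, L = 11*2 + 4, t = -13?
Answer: 3774 + 676*sqrt(26) ≈ 7220.9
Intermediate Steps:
D(J) = J**(3/2)
L = 26 (L = 22 + 4 = 26)
f = 3787 (f = 4068 - 281 = 3787)
E(I) = -13 + I**(5/2) (E(I) = I*I**(3/2) - 13 = I**(5/2) - 13 = -13 + I**(5/2))
f + E(L) = 3787 + (-13 + 26**(5/2)) = 3787 + (-13 + 676*sqrt(26)) = 3774 + 676*sqrt(26)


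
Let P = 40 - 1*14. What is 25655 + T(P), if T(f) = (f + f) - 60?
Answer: 25647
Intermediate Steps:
P = 26 (P = 40 - 14 = 26)
T(f) = -60 + 2*f (T(f) = 2*f - 60 = -60 + 2*f)
25655 + T(P) = 25655 + (-60 + 2*26) = 25655 + (-60 + 52) = 25655 - 8 = 25647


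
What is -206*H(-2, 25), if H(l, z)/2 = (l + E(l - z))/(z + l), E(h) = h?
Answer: 11948/23 ≈ 519.48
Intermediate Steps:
H(l, z) = 2*(-z + 2*l)/(l + z) (H(l, z) = 2*((l + (l - z))/(z + l)) = 2*((-z + 2*l)/(l + z)) = 2*(-z + 2*l)/(l + z))
-206*H(-2, 25) = -412*(-1*25 + 2*(-2))/(-2 + 25) = -412*(-25 - 4)/23 = -412*(-29)/23 = -206*(-58/23) = 11948/23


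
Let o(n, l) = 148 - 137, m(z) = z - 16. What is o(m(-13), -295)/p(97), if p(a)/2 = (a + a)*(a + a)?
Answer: 11/75272 ≈ 0.00014614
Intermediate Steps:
m(z) = -16 + z
p(a) = 8*a**2 (p(a) = 2*((a + a)*(a + a)) = 2*((2*a)*(2*a)) = 2*(4*a**2) = 8*a**2)
o(n, l) = 11
o(m(-13), -295)/p(97) = 11/((8*97**2)) = 11/((8*9409)) = 11/75272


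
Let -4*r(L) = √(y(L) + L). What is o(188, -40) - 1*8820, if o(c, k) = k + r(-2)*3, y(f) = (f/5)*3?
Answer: -8860 - 3*I*√5/5 ≈ -8860.0 - 1.3416*I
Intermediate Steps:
y(f) = 3*f/5 (y(f) = (f*(⅕))*3 = (f/5)*3 = 3*f/5)
r(L) = -√10*√L/10 (r(L) = -√(3*L/5 + L)/4 = -2*√10*√L/5/4 = -√10*√L/10)
o(c, k) = k - 3*I*√5/5 (o(c, k) = k - √10*√(-2)/10*3 = k - √10*I*√2/10*3 = k - I*√5/5*3 = k - 3*I*√5/5)
o(188, -40) - 1*8820 = (-40 - 3*I*√5/5) - 1*8820 = (-40 - 3*I*√5/5) - 8820 = -8860 - 3*I*√5/5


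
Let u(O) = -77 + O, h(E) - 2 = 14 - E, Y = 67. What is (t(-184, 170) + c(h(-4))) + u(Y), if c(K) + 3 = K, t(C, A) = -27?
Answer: -20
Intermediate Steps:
h(E) = 16 - E (h(E) = 2 + (14 - E) = 16 - E)
c(K) = -3 + K
(t(-184, 170) + c(h(-4))) + u(Y) = (-27 + (-3 + (16 - 1*(-4)))) + (-77 + 67) = (-27 + (-3 + (16 + 4))) - 10 = (-27 + (-3 + 20)) - 10 = (-27 + 17) - 10 = -10 - 10 = -20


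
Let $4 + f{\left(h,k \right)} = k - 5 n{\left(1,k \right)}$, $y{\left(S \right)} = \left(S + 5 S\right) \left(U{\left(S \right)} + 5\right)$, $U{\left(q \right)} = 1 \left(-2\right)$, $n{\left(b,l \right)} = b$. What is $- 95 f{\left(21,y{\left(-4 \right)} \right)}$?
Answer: $7695$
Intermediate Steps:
$U{\left(q \right)} = -2$
$y{\left(S \right)} = 18 S$ ($y{\left(S \right)} = \left(S + 5 S\right) \left(-2 + 5\right) = 6 S 3 = 18 S$)
$f{\left(h,k \right)} = -9 + k$ ($f{\left(h,k \right)} = -4 + \left(k - 5\right) = -4 + \left(-5 + k\right) = -9 + k$)
$- 95 f{\left(21,y{\left(-4 \right)} \right)} = - 95 \left(-9 + 18 \left(-4\right)\right) = - 95 \left(-9 - 72\right) = \left(-95\right) \left(-81\right) = 7695$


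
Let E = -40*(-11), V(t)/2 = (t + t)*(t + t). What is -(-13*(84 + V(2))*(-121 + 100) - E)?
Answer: -31228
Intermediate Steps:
V(t) = 8*t**2 (V(t) = 2*((t + t)*(t + t)) = 2*((2*t)*(2*t)) = 2*(4*t**2) = 8*t**2)
E = 440
-(-13*(84 + V(2))*(-121 + 100) - E) = -(-13*(84 + 8*2**2)*(-121 + 100) - 1*440) = -(-13*(84 + 8*4)*(-21) - 440) = -(-13*(84 + 32)*(-21) - 440) = -(-1508*(-21) - 440) = -(-13*(-2436) - 440) = -(31668 - 440) = -1*31228 = -31228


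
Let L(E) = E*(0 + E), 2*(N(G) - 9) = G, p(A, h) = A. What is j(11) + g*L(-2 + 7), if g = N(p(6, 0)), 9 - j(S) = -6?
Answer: 315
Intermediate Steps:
N(G) = 9 + G/2
j(S) = 15 (j(S) = 9 - 1*(-6) = 9 + 6 = 15)
L(E) = E² (L(E) = E*E = E²)
g = 12 (g = 9 + (½)*6 = 9 + 3 = 12)
j(11) + g*L(-2 + 7) = 15 + 12*(-2 + 7)² = 15 + 12*5² = 15 + 12*25 = 15 + 300 = 315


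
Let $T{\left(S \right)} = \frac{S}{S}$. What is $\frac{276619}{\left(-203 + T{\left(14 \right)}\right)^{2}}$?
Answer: $\frac{276619}{40804} \approx 6.7792$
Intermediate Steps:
$T{\left(S \right)} = 1$
$\frac{276619}{\left(-203 + T{\left(14 \right)}\right)^{2}} = \frac{276619}{\left(-203 + 1\right)^{2}} = \frac{276619}{\left(-202\right)^{2}} = \frac{276619}{40804}$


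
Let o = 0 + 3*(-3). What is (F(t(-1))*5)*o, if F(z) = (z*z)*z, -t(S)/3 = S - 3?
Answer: -77760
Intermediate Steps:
t(S) = 9 - 3*S (t(S) = -3*(S - 3) = -3*(-3 + S) = 9 - 3*S)
o = -9 (o = 0 - 9 = -9)
F(z) = z³ (F(z) = z²*z = z³)
(F(t(-1))*5)*o = ((9 - 3*(-1))³*5)*(-9) = ((9 + 3)³*5)*(-9) = (12³*5)*(-9) = (1728*5)*(-9) = 8640*(-9) = -77760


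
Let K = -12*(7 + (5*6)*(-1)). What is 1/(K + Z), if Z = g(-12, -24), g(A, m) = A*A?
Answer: 1/420 ≈ 0.0023810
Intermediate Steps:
g(A, m) = A**2
K = 276 (K = -12*(7 + 30*(-1)) = -12*(7 - 30) = -12*(-23) = 276)
Z = 144 (Z = (-12)**2 = 144)
1/(K + Z) = 1/(276 + 144) = 1/420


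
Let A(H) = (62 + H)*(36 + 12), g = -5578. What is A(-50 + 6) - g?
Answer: 6442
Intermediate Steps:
A(H) = 2976 + 48*H (A(H) = (62 + H)*48 = 2976 + 48*H)
A(-50 + 6) - g = (2976 + 48*(-50 + 6)) - 1*(-5578) = (2976 + 48*(-44)) + 5578 = (2976 - 2112) + 5578 = 864 + 5578 = 6442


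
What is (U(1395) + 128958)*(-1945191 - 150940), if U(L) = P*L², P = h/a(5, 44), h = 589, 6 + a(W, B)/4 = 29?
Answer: -2427472424200791/92 ≈ -2.6386e+13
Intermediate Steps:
a(W, B) = 92 (a(W, B) = -24 + 4*29 = -24 + 116 = 92)
P = 589/92 ≈ 6.4022
U(L) = 589*L²/92
(U(1395) + 128958)*(-1945191 - 150940) = ((589/92)*1395² + 128958)*(-1945191 - 150940) = ((589/92)*1946025 + 128958)*(-2096131) = (1146208725/92 + 128958)*(-2096131) = (1158072861/92)*(-2096131) = -2427472424200791/92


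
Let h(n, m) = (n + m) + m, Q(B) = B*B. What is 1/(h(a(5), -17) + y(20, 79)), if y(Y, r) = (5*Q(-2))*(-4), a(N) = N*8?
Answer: -1/74 ≈ -0.013514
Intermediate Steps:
Q(B) = B²
a(N) = 8*N
h(n, m) = n + 2*m (h(n, m) = (m + n) + m = n + 2*m)
y(Y, r) = -80 (y(Y, r) = (5*(-2)²)*(-4) = (5*4)*(-4) = 20*(-4) = -80)
1/(h(a(5), -17) + y(20, 79)) = 1/((8*5 + 2*(-17)) - 80) = 1/((40 - 34) - 80) = 1/(6 - 80) = 1/(-74) = -1/74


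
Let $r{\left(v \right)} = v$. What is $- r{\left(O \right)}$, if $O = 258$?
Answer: $-258$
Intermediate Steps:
$- r{\left(O \right)} = \left(-1\right) 258 = -258$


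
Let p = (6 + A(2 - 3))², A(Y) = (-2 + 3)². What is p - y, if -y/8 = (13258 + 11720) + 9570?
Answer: 276433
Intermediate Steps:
A(Y) = 1 (A(Y) = 1² = 1)
y = -276384 (y = -8*((13258 + 11720) + 9570) = -8*(24978 + 9570) = -8*34548 = -276384)
p = 49 (p = (6 + 1)² = 7² = 49)
p - y = 49 - 1*(-276384) = 49 + 276384 = 276433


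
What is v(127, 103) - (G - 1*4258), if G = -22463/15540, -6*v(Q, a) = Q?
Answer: 9408979/2220 ≈ 4238.3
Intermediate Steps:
v(Q, a) = -Q/6
G = -3209/2220 (G = -22463*1/15540 = -3209/2220 ≈ -1.4455)
v(127, 103) - (G - 1*4258) = -⅙*127 - (-3209/2220 - 1*4258) = -127/6 - (-3209/2220 - 4258) = -127/6 - 1*(-9455969/2220) = -127/6 + 9455969/2220 = 9408979/2220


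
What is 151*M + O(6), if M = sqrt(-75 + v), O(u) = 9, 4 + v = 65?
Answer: 9 + 151*I*sqrt(14) ≈ 9.0 + 564.99*I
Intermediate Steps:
v = 61 (v = -4 + 65 = 61)
M = I*sqrt(14) (M = sqrt(-75 + 61) = sqrt(-14) = I*sqrt(14) ≈ 3.7417*I)
151*M + O(6) = 151*(I*sqrt(14)) + 9 = 151*I*sqrt(14) + 9 = 9 + 151*I*sqrt(14)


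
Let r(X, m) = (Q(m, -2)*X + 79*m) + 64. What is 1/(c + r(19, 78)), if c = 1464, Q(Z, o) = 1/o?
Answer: 2/15361 ≈ 0.00013020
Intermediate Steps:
r(X, m) = 64 + 79*m - X/2 (r(X, m) = (X/(-2) + 79*m) + 64 = (-X/2 + 79*m) + 64 = (79*m - X/2) + 64 = 64 + 79*m - X/2)
1/(c + r(19, 78)) = 1/(1464 + (64 + 79*78 - ½*19)) = 1/(1464 + (64 + 6162 - 19/2)) = 1/(1464 + 12433/2) = 1/(15361/2) = 2/15361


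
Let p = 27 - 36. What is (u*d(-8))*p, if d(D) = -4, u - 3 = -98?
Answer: -3420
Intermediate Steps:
u = -95 (u = 3 - 98 = -95)
p = -9
(u*d(-8))*p = -95*(-4)*(-9) = 380*(-9) = -3420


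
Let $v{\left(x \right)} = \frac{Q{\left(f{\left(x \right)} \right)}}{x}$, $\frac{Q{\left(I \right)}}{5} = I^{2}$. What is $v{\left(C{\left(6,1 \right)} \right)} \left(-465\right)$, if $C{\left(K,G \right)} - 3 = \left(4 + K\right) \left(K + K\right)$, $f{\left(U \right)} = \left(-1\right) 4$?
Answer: $- \frac{12400}{41} \approx -302.44$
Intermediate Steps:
$f{\left(U \right)} = -4$
$C{\left(K,G \right)} = 3 + 2 K \left(4 + K\right)$ ($C{\left(K,G \right)} = 3 + \left(4 + K\right) \left(K + K\right) = 3 + \left(4 + K\right) 2 K = 3 + 2 K \left(4 + K\right)$)
$Q{\left(I \right)} = 5 I^{2}$
$v{\left(x \right)} = \frac{80}{x}$ ($v{\left(x \right)} = \frac{5 \left(-4\right)^{2}}{x} = \frac{5 \cdot 16}{x} = \frac{80}{x}$)
$v{\left(C{\left(6,1 \right)} \right)} \left(-465\right) = \frac{80}{3 + 2 \cdot 6^{2} + 8 \cdot 6} \left(-465\right) = \frac{80}{3 + 2 \cdot 36 + 48} \left(-465\right) = \frac{80}{3 + 72 + 48} \left(-465\right) = \frac{80}{123} \left(-465\right) = - \frac{12400}{41}$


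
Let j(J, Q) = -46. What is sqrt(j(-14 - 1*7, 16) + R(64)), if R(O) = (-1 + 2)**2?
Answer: 3*I*sqrt(5) ≈ 6.7082*I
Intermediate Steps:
R(O) = 1 (R(O) = 1**2 = 1)
sqrt(j(-14 - 1*7, 16) + R(64)) = sqrt(-46 + 1) = sqrt(-45) = 3*I*sqrt(5)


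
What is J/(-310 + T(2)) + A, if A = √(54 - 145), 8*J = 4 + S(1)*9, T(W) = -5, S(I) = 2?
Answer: -11/1260 + I*√91 ≈ -0.0087302 + 9.5394*I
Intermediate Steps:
J = 11/4 (J = (4 + 2*9)/8 = (4 + 18)/8 = (⅛)*22 = 11/4 ≈ 2.7500)
A = I*√91 (A = √(-91) = I*√91 ≈ 9.5394*I)
J/(-310 + T(2)) + A = 11/(4*(-310 - 5)) + I*√91 = (11/4)/(-315) + I*√91 = (11/4)*(-1/315) + I*√91 = -11/1260 + I*√91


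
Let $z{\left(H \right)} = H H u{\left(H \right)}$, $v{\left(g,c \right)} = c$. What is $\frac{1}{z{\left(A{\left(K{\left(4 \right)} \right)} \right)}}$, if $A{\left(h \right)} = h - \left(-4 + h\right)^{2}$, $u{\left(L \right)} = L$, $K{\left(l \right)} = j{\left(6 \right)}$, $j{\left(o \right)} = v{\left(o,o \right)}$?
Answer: $\frac{1}{8} \approx 0.125$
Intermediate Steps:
$j{\left(o \right)} = o$
$K{\left(l \right)} = 6$
$z{\left(H \right)} = H^{3}$ ($z{\left(H \right)} = H H H = H^{2} H = H^{3}$)
$\frac{1}{z{\left(A{\left(K{\left(4 \right)} \right)} \right)}} = \frac{1}{\left(6 - \left(-4 + 6\right)^{2}\right)^{3}} = \frac{1}{\left(6 - 2^{2}\right)^{3}} = \frac{1}{\left(6 - 4\right)^{3}} = \frac{1}{2^{3}} = \frac{1}{8}$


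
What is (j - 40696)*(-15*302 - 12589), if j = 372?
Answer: 690306556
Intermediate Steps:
(j - 40696)*(-15*302 - 12589) = (372 - 40696)*(-15*302 - 12589) = -40324*(-4530 - 12589) = -40324*(-17119) = 690306556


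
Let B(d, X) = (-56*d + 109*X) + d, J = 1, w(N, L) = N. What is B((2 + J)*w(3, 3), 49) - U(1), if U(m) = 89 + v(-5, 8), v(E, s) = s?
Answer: 4749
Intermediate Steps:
U(m) = 97 (U(m) = 89 + 8 = 97)
B(d, X) = -55*d + 109*X
B((2 + J)*w(3, 3), 49) - U(1) = (-55*(2 + 1)*3 + 109*49) - 1*97 = (-165*3 + 5341) - 97 = (-55*9 + 5341) - 97 = (-495 + 5341) - 97 = 4846 - 97 = 4749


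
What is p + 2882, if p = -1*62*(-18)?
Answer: 3998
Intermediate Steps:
p = 1116 (p = -62*(-18) = 1116)
p + 2882 = 1116 + 2882 = 3998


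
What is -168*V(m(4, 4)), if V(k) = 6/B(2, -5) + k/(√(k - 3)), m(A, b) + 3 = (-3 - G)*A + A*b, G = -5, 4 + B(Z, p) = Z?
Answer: 504 - 588*√2 ≈ -327.56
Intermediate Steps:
B(Z, p) = -4 + Z
m(A, b) = -3 + 2*A + A*b (m(A, b) = -3 + ((-3 - 1*(-5))*A + A*b) = -3 + ((-3 + 5)*A + A*b) = -3 + (2*A + A*b) = -3 + 2*A + A*b)
V(k) = -3 + k/√(-3 + k) (V(k) = 6/(-4 + 2) + k/(√(k - 3)) = 6/(-2) + k/(√(-3 + k)) = 6*(-½) + k/√(-3 + k) = -3 + k/√(-3 + k))
-168*V(m(4, 4)) = -168*(-3 + (-3 + 2*4 + 4*4)/√(-3 + (-3 + 2*4 + 4*4))) = -168*(-3 + (-3 + 8 + 16)/√(-3 + (-3 + 8 + 16))) = -168*(-3 + 21/√(-3 + 21)) = -168*(-3 + 21/√18) = -168*(-3 + 21*(√2/6)) = -168*(-3 + 7*√2/2) = 504 - 588*√2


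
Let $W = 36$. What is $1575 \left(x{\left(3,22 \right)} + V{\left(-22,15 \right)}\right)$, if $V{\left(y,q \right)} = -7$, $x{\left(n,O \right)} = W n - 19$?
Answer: $129150$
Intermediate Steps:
$x{\left(n,O \right)} = -19 + 36 n$ ($x{\left(n,O \right)} = 36 n - 19 = -19 + 36 n$)
$1575 \left(x{\left(3,22 \right)} + V{\left(-22,15 \right)}\right) = 1575 \left(\left(-19 + 36 \cdot 3\right) - 7\right) = 1575 \left(\left(-19 + 108\right) - 7\right) = 1575 \left(89 - 7\right) = 1575 \cdot 82 = 129150$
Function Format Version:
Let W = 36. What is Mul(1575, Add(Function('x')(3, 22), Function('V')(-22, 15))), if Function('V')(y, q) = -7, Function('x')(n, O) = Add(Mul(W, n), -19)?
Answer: 129150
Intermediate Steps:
Function('x')(n, O) = Add(-19, Mul(36, n)) (Function('x')(n, O) = Add(Mul(36, n), -19) = Add(-19, Mul(36, n)))
Mul(1575, Add(Function('x')(3, 22), Function('V')(-22, 15))) = Mul(1575, Add(Add(-19, Mul(36, 3)), -7)) = Mul(1575, Add(Add(-19, 108), -7)) = Mul(1575, Add(89, -7)) = Mul(1575, 82) = 129150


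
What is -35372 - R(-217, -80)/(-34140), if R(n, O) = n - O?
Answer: -1207600217/34140 ≈ -35372.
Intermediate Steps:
-35372 - R(-217, -80)/(-34140) = -35372 - (-217 - 1*(-80))/(-34140) = -35372 - (-217 + 80)*(-1)/34140 = -35372 - (-137)*(-1)/34140 = -35372 - 1*137/34140 = -35372 - 137/34140 = -1207600217/34140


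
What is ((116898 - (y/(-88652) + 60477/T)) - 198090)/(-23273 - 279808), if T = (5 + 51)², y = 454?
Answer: 5644441212071/21065089660608 ≈ 0.26795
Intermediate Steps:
T = 3136 (T = 56² = 3136)
((116898 - (y/(-88652) + 60477/T)) - 198090)/(-23273 - 279808) = ((116898 - (454/(-88652) + 60477/3136)) - 198090)/(-23273 - 279808) = ((116898 - (454*(-1/88652) + 60477*(1/3136))) - 198090)/(-303081) = ((116898 - (-227/44326 + 60477/3136)) - 198090)*(-1/303081) = ((116898 - 1*1339995815/69503168) - 198090)*(-1/303081) = ((116898 - 1339995815/69503168) - 198090)*(-1/303081) = (8123441337049/69503168 - 198090)*(-1/303081) = -5644441212071/69503168*(-1/303081) = 5644441212071/21065089660608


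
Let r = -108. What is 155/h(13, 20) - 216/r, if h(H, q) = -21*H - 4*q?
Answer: 551/353 ≈ 1.5609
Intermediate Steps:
155/h(13, 20) - 216/r = 155/(-21*13 - 4*20) - 216/(-108) = 155/(-273 - 80) - 216*(-1/108) = 155/(-353) + 2 = 155*(-1/353) + 2 = -155/353 + 2 = 551/353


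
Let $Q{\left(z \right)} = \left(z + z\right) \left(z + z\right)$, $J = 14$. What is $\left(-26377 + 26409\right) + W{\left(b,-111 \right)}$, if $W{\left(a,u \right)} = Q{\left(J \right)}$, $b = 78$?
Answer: $816$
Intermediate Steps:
$Q{\left(z \right)} = 4 z^{2}$ ($Q{\left(z \right)} = 2 z 2 z = 4 z^{2}$)
$W{\left(a,u \right)} = 784$ ($W{\left(a,u \right)} = 4 \cdot 14^{2} = 4 \cdot 196 = 784$)
$\left(-26377 + 26409\right) + W{\left(b,-111 \right)} = \left(-26377 + 26409\right) + 784 = 32 + 784 = 816$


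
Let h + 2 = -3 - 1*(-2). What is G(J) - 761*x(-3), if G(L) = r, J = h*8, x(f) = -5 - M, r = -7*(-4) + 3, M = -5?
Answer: 31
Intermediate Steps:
r = 31 (r = 28 + 3 = 31)
x(f) = 0 (x(f) = -5 - 1*(-5) = -5 + 5 = 0)
h = -3 (h = -2 + (-3 - 1*(-2)) = -2 + (-3 + 2) = -2 - 1 = -3)
J = -24 (J = -3*8 = -24)
G(L) = 31
G(J) - 761*x(-3) = 31 - 761*0 = 31 + 0 = 31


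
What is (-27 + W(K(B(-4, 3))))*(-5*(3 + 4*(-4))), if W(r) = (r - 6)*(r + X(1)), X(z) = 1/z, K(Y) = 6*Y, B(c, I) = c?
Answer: 43095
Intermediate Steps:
W(r) = (1 + r)*(-6 + r) (W(r) = (r - 6)*(r + 1/1) = (-6 + r)*(r + 1) = (-6 + r)*(1 + r) = (1 + r)*(-6 + r))
(-27 + W(K(B(-4, 3))))*(-5*(3 + 4*(-4))) = (-27 + (-6 + (6*(-4))² - 30*(-4)))*(-5*(3 + 4*(-4))) = (-27 + (-6 + (-24)² - 5*(-24)))*(-5*(3 - 16)) = (-27 + (-6 + 576 + 120))*(-5*(-13)) = (-27 + 690)*65 = 663*65 = 43095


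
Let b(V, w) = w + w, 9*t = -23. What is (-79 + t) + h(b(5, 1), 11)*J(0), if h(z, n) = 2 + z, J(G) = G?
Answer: -734/9 ≈ -81.556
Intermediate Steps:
t = -23/9 (t = (⅑)*(-23) = -23/9 ≈ -2.5556)
b(V, w) = 2*w
(-79 + t) + h(b(5, 1), 11)*J(0) = (-79 - 23/9) + (2 + 2*1)*0 = -734/9 + (2 + 2)*0 = -734/9 + 4*0 = -734/9 + 0 = -734/9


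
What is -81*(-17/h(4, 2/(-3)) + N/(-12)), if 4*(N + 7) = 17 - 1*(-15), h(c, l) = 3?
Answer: 1863/4 ≈ 465.75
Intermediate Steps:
N = 1 (N = -7 + (17 - 1*(-15))/4 = -7 + (17 + 15)/4 = -7 + (1/4)*32 = -7 + 8 = 1)
-81*(-17/h(4, 2/(-3)) + N/(-12)) = -81*(-17/3 + 1/(-12)) = -81*(-17*1/3 + 1*(-1/12)) = -81*(-17/3 - 1/12) = -81*(-23/4) = 1863/4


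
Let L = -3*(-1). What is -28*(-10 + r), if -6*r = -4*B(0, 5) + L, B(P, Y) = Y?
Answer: 602/3 ≈ 200.67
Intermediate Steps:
L = 3
r = 17/6 (r = -(-4*5 + 3)/6 = -(-20 + 3)/6 = -⅙*(-17) = 17/6 ≈ 2.8333)
-28*(-10 + r) = -28*(-10 + 17/6) = -28*(-43/6) = 602/3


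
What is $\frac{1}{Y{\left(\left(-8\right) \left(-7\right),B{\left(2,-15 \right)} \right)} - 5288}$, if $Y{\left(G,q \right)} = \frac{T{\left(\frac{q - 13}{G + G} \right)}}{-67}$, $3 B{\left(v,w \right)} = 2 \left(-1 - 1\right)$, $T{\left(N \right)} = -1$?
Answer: $- \frac{67}{354295} \approx -0.00018911$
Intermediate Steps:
$B{\left(v,w \right)} = - \frac{4}{3}$ ($B{\left(v,w \right)} = \frac{2 \left(-1 - 1\right)}{3} = \frac{2 \left(-2\right)}{3} = \frac{1}{3} \left(-4\right) = - \frac{4}{3}$)
$Y{\left(G,q \right)} = \frac{1}{67}$ ($Y{\left(G,q \right)} = - \frac{1}{-67} = \left(-1\right) \left(- \frac{1}{67}\right) = \frac{1}{67}$)
$\frac{1}{Y{\left(\left(-8\right) \left(-7\right),B{\left(2,-15 \right)} \right)} - 5288} = \frac{1}{\frac{1}{67} - 5288} = \frac{1}{- \frac{354295}{67}} = - \frac{67}{354295}$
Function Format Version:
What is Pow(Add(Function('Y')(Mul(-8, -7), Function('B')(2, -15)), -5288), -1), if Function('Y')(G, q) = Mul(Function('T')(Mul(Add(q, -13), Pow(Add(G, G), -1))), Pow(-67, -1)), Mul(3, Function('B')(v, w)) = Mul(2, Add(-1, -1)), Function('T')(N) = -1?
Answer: Rational(-67, 354295) ≈ -0.00018911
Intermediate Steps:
Function('B')(v, w) = Rational(-4, 3) (Function('B')(v, w) = Mul(Rational(1, 3), Mul(2, Add(-1, -1))) = Mul(Rational(1, 3), Mul(2, -2)) = Mul(Rational(1, 3), -4) = Rational(-4, 3))
Function('Y')(G, q) = Rational(1, 67) (Function('Y')(G, q) = Mul(-1, Pow(-67, -1)) = Mul(-1, Rational(-1, 67)) = Rational(1, 67))
Pow(Add(Function('Y')(Mul(-8, -7), Function('B')(2, -15)), -5288), -1) = Pow(Add(Rational(1, 67), -5288), -1) = Pow(Rational(-354295, 67), -1) = Rational(-67, 354295)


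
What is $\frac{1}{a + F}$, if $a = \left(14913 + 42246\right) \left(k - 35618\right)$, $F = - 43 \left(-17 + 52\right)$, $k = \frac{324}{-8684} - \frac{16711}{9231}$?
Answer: $- \frac{392951}{800046811665445} \approx -4.9116 \cdot 10^{-10}$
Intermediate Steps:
$k = - \frac{2178076}{1178853}$ ($k = 324 \left(- \frac{1}{8684}\right) - \frac{983}{543} = - \frac{81}{2171} - \frac{983}{543} = - \frac{2178076}{1178853} \approx -1.8476$)
$F = -1505$ ($F = \left(-43\right) 35 = -1505$)
$a = - \frac{800046220274190}{392951}$ ($a = \left(14913 + 42246\right) \left(- \frac{2178076}{1178853} - 35618\right) = 57159 \left(- \frac{41990564230}{1178853}\right) = - \frac{800046220274190}{392951} \approx -2.036 \cdot 10^{9}$)
$\frac{1}{a + F} = \frac{1}{- \frac{800046220274190}{392951} - 1505} = \frac{1}{- \frac{800046811665445}{392951}} = - \frac{392951}{800046811665445}$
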